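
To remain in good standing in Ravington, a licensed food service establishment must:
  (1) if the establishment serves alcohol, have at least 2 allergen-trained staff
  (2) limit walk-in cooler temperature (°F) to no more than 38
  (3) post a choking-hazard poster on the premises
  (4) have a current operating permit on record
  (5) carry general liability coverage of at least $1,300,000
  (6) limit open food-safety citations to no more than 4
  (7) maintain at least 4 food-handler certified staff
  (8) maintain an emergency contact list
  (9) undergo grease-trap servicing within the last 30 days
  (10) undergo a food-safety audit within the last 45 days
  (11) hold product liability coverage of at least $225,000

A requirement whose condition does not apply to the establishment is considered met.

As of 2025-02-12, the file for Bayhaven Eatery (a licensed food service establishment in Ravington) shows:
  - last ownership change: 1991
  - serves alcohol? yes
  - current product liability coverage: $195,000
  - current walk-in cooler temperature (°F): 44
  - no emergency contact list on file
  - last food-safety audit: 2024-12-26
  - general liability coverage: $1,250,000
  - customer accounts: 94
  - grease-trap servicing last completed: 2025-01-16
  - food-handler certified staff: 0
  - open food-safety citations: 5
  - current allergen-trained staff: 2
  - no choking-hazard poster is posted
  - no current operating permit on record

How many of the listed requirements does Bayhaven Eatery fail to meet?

1. condition 'serves alcohol' holds; allergen-trained staff 2 ≥ 2 → met
2. walk-in cooler temperature (°F) 44 > 38 → not met
3. choking-hazard poster absent → not met
4. current operating permit absent → not met
5. general liability coverage $1,250,000 < $1,300,000 → not met
6. open food-safety citations 5 > 4 → not met
7. food-handler certified staff 0 < 4 → not met
8. emergency contact list absent → not met
9. grease-trap servicing 27 days ago vs limit 30 → met
10. food-safety audit 48 days ago vs limit 45 → not met
11. product liability coverage $195,000 < $225,000 → not met
Not met: 9 of 11

9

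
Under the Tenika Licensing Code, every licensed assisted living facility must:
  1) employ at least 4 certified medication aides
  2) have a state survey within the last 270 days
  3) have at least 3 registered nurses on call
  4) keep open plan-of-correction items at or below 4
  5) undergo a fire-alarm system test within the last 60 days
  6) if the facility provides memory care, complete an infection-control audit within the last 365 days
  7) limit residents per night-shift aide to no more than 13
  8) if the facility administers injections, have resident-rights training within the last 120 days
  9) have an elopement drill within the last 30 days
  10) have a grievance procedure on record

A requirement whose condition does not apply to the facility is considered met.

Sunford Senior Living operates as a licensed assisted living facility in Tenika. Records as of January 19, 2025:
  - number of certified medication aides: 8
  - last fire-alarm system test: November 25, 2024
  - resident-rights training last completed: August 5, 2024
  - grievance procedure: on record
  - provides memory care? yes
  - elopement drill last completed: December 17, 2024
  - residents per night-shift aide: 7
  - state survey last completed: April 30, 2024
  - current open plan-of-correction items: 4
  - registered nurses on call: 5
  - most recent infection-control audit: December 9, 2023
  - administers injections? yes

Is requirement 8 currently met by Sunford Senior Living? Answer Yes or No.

8. condition 'administers injections' holds; resident-rights training 167 days ago vs limit 120 → not met

No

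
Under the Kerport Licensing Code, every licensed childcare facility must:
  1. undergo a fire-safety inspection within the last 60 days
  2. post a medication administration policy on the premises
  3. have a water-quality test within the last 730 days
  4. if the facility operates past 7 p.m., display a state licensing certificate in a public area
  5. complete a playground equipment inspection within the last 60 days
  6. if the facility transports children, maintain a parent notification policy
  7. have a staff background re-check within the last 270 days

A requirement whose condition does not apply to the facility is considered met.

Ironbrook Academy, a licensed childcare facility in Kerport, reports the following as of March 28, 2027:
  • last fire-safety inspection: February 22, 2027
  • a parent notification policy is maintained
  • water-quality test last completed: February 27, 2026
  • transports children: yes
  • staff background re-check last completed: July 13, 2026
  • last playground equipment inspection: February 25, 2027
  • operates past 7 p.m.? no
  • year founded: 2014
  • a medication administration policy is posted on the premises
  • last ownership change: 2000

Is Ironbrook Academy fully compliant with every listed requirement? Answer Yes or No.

Yes

1. fire-safety inspection 34 days ago vs limit 60 → met
2. medication administration policy present → met
3. water-quality test 394 days ago vs limit 730 → met
4. condition 'operates past 7 p.m.' does not hold → requirement n/a → met
5. playground equipment inspection 31 days ago vs limit 60 → met
6. condition 'transports children' holds; parent notification policy present → met
7. staff background re-check 258 days ago vs limit 270 → met
All met.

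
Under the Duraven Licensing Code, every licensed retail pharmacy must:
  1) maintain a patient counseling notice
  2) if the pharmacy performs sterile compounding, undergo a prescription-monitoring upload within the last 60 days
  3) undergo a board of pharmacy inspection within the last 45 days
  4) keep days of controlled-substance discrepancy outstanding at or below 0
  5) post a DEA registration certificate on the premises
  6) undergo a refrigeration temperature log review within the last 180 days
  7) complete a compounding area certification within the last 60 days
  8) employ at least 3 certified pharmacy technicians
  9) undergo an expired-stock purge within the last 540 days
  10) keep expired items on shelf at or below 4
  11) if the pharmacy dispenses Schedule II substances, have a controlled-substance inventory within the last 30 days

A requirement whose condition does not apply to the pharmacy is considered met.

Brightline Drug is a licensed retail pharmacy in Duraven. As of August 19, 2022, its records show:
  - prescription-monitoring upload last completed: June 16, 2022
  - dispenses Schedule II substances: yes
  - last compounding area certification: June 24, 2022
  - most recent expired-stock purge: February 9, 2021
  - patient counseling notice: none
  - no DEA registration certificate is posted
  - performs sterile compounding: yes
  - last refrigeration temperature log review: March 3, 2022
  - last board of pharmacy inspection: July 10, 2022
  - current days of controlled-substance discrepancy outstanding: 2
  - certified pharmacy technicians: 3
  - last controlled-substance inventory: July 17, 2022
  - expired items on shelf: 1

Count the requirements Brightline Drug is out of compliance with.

1. patient counseling notice absent → not met
2. condition 'performs sterile compounding' holds; prescription-monitoring upload 64 days ago vs limit 60 → not met
3. board of pharmacy inspection 40 days ago vs limit 45 → met
4. days of controlled-substance discrepancy outstanding 2 > 0 → not met
5. DEA registration certificate absent → not met
6. refrigeration temperature log review 169 days ago vs limit 180 → met
7. compounding area certification 56 days ago vs limit 60 → met
8. certified pharmacy technicians 3 ≥ 3 → met
9. expired-stock purge 556 days ago vs limit 540 → not met
10. expired items on shelf 1 ≤ 4 → met
11. condition 'dispenses Schedule II substances' holds; controlled-substance inventory 33 days ago vs limit 30 → not met
Not met: 6 of 11

6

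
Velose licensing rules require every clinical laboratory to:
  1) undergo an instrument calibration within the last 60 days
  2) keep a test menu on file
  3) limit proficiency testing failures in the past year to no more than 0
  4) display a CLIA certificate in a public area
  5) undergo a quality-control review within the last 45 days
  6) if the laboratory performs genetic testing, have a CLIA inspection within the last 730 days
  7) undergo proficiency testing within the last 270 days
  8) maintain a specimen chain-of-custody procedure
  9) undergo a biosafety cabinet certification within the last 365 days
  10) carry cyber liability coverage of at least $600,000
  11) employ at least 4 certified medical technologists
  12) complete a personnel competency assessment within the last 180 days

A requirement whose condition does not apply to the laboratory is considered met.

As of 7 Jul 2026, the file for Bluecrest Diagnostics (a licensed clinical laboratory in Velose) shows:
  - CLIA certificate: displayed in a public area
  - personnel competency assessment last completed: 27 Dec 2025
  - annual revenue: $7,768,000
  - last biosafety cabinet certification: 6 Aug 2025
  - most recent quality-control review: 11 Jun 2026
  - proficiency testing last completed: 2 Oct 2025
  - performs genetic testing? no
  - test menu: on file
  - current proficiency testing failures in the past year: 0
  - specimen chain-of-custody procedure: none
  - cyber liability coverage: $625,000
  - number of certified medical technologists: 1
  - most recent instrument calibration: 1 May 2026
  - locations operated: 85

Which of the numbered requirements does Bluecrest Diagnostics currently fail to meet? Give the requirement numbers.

1. instrument calibration 67 days ago vs limit 60 → not met
2. test menu present → met
3. proficiency testing failures in the past year 0 ≤ 0 → met
4. CLIA certificate present → met
5. quality-control review 26 days ago vs limit 45 → met
6. condition 'performs genetic testing' does not hold → requirement n/a → met
7. proficiency testing 278 days ago vs limit 270 → not met
8. specimen chain-of-custody procedure absent → not met
9. biosafety cabinet certification 335 days ago vs limit 365 → met
10. cyber liability coverage $625,000 ≥ $600,000 → met
11. certified medical technologists 1 < 4 → not met
12. personnel competency assessment 192 days ago vs limit 180 → not met
Not met: 1, 7, 8, 11, 12

1, 7, 8, 11, 12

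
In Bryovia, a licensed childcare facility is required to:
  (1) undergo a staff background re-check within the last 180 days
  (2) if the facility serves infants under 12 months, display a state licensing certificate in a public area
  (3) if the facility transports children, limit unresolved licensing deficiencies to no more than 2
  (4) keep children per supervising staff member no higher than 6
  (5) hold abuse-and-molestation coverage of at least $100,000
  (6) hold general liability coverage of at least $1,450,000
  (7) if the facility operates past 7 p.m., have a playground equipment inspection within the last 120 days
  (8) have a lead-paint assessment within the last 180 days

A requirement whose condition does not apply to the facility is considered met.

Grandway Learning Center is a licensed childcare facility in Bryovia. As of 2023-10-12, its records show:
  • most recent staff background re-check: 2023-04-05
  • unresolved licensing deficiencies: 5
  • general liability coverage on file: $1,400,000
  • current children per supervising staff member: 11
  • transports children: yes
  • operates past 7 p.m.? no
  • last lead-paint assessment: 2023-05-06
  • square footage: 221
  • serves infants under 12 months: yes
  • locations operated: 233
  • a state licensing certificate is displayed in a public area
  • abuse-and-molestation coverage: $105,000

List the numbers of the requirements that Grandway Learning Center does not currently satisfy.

1. staff background re-check 190 days ago vs limit 180 → not met
2. condition 'serves infants under 12 months' holds; state licensing certificate present → met
3. condition 'transports children' holds; unresolved licensing deficiencies 5 > 2 → not met
4. children per supervising staff member 11 > 6 → not met
5. abuse-and-molestation coverage $105,000 ≥ $100,000 → met
6. general liability coverage $1,400,000 < $1,450,000 → not met
7. condition 'operates past 7 p.m.' does not hold → requirement n/a → met
8. lead-paint assessment 159 days ago vs limit 180 → met
Not met: 1, 3, 4, 6

1, 3, 4, 6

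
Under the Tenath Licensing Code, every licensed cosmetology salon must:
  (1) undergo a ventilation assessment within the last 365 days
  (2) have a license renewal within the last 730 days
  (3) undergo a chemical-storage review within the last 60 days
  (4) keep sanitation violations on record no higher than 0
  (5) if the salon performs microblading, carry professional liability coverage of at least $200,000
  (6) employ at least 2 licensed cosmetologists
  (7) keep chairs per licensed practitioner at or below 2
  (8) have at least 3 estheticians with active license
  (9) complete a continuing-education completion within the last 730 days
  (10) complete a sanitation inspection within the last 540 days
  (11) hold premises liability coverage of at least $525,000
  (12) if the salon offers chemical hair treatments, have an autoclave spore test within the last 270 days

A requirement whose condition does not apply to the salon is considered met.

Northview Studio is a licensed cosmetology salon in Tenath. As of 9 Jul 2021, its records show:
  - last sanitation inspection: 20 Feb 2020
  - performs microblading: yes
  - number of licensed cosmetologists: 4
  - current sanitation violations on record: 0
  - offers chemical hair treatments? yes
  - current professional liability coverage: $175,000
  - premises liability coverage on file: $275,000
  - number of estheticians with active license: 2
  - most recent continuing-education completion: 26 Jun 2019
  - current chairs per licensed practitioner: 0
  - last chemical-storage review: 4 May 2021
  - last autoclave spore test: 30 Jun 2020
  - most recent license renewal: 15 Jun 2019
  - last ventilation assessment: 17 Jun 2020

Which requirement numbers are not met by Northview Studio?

1, 2, 3, 5, 8, 9, 11, 12

1. ventilation assessment 387 days ago vs limit 365 → not met
2. license renewal 755 days ago vs limit 730 → not met
3. chemical-storage review 66 days ago vs limit 60 → not met
4. sanitation violations on record 0 ≤ 0 → met
5. condition 'performs microblading' holds; professional liability coverage $175,000 < $200,000 → not met
6. licensed cosmetologists 4 ≥ 2 → met
7. chairs per licensed practitioner 0 ≤ 2 → met
8. estheticians with active license 2 < 3 → not met
9. continuing-education completion 744 days ago vs limit 730 → not met
10. sanitation inspection 505 days ago vs limit 540 → met
11. premises liability coverage $275,000 < $525,000 → not met
12. condition 'offers chemical hair treatments' holds; autoclave spore test 374 days ago vs limit 270 → not met
Not met: 1, 2, 3, 5, 8, 9, 11, 12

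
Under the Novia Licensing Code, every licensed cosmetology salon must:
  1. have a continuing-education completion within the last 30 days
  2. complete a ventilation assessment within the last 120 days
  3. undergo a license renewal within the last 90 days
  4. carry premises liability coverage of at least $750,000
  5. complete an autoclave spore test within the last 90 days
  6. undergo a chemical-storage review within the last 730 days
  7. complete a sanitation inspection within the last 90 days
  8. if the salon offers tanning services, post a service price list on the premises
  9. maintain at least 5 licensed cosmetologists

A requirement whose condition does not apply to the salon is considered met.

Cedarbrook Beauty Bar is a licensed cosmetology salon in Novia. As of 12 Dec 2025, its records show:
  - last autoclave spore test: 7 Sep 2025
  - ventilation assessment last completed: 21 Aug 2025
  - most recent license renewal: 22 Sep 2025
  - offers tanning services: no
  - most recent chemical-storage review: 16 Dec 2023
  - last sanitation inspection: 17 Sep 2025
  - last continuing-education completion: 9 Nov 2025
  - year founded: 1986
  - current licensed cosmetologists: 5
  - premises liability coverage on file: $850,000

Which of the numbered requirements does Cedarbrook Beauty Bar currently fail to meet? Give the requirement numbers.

1. continuing-education completion 33 days ago vs limit 30 → not met
2. ventilation assessment 113 days ago vs limit 120 → met
3. license renewal 81 days ago vs limit 90 → met
4. premises liability coverage $850,000 ≥ $750,000 → met
5. autoclave spore test 96 days ago vs limit 90 → not met
6. chemical-storage review 727 days ago vs limit 730 → met
7. sanitation inspection 86 days ago vs limit 90 → met
8. condition 'offers tanning services' does not hold → requirement n/a → met
9. licensed cosmetologists 5 ≥ 5 → met
Not met: 1, 5

1, 5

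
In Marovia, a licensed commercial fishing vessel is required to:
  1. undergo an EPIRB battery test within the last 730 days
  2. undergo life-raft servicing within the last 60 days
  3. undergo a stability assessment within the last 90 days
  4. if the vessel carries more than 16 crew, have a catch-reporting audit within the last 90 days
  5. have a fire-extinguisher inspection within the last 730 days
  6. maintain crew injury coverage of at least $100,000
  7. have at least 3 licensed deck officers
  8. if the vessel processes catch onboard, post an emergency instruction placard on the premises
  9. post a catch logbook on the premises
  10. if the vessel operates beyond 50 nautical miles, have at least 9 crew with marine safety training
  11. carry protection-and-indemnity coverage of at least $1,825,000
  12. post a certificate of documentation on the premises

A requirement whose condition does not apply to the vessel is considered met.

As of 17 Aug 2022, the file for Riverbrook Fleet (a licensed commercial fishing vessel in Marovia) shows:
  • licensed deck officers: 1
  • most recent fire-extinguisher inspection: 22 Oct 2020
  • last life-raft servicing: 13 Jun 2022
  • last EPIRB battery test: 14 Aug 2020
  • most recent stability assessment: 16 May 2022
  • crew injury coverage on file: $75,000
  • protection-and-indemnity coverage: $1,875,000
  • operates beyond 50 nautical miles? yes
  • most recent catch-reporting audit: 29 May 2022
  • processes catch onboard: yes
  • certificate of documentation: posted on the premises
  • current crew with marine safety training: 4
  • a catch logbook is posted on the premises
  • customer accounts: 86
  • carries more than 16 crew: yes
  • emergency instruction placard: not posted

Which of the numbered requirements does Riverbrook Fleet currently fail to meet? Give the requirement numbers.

1. EPIRB battery test 733 days ago vs limit 730 → not met
2. life-raft servicing 65 days ago vs limit 60 → not met
3. stability assessment 93 days ago vs limit 90 → not met
4. condition 'carries more than 16 crew' holds; catch-reporting audit 80 days ago vs limit 90 → met
5. fire-extinguisher inspection 664 days ago vs limit 730 → met
6. crew injury coverage $75,000 < $100,000 → not met
7. licensed deck officers 1 < 3 → not met
8. condition 'processes catch onboard' holds; emergency instruction placard absent → not met
9. catch logbook present → met
10. condition 'operates beyond 50 nautical miles' holds; crew with marine safety training 4 < 9 → not met
11. protection-and-indemnity coverage $1,875,000 ≥ $1,825,000 → met
12. certificate of documentation present → met
Not met: 1, 2, 3, 6, 7, 8, 10

1, 2, 3, 6, 7, 8, 10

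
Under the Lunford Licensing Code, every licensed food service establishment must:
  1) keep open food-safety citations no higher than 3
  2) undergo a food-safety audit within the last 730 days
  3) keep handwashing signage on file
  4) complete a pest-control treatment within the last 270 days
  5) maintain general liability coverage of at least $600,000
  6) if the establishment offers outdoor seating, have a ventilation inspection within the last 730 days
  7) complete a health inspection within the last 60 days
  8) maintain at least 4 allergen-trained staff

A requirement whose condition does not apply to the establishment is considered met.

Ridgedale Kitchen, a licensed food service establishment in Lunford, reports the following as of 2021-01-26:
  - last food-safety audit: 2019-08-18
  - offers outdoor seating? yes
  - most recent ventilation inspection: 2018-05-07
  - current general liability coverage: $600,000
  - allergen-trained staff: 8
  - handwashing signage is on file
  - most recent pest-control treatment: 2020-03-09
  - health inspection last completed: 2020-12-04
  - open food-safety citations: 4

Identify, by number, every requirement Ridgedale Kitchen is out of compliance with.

1. open food-safety citations 4 > 3 → not met
2. food-safety audit 527 days ago vs limit 730 → met
3. handwashing signage present → met
4. pest-control treatment 323 days ago vs limit 270 → not met
5. general liability coverage $600,000 ≥ $600,000 → met
6. condition 'offers outdoor seating' holds; ventilation inspection 995 days ago vs limit 730 → not met
7. health inspection 53 days ago vs limit 60 → met
8. allergen-trained staff 8 ≥ 4 → met
Not met: 1, 4, 6

1, 4, 6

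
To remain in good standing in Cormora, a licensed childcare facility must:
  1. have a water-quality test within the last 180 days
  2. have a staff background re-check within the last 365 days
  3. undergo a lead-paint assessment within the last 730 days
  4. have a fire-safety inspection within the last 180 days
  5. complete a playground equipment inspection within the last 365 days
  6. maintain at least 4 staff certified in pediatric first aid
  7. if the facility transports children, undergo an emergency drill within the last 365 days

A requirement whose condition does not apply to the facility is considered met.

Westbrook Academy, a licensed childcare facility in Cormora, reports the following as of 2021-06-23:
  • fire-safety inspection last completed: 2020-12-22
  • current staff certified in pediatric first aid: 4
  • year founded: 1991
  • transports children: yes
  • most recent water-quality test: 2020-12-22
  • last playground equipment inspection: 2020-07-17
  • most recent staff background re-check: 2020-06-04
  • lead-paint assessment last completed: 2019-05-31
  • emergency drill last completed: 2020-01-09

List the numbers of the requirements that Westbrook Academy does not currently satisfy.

1, 2, 3, 4, 7

1. water-quality test 183 days ago vs limit 180 → not met
2. staff background re-check 384 days ago vs limit 365 → not met
3. lead-paint assessment 754 days ago vs limit 730 → not met
4. fire-safety inspection 183 days ago vs limit 180 → not met
5. playground equipment inspection 341 days ago vs limit 365 → met
6. staff certified in pediatric first aid 4 ≥ 4 → met
7. condition 'transports children' holds; emergency drill 531 days ago vs limit 365 → not met
Not met: 1, 2, 3, 4, 7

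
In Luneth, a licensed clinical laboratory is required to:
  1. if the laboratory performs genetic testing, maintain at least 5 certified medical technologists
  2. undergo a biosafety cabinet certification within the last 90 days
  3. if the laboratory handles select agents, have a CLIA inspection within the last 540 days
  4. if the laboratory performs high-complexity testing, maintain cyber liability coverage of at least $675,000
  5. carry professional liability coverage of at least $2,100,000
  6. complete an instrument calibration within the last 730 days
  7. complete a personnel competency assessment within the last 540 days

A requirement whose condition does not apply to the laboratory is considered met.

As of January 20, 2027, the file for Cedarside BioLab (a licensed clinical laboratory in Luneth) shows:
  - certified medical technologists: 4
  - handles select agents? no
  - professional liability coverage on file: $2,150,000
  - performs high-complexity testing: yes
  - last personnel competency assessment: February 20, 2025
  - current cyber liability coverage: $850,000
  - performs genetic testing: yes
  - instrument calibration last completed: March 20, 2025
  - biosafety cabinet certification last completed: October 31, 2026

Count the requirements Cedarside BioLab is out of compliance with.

2

1. condition 'performs genetic testing' holds; certified medical technologists 4 < 5 → not met
2. biosafety cabinet certification 81 days ago vs limit 90 → met
3. condition 'handles select agents' does not hold → requirement n/a → met
4. condition 'performs high-complexity testing' holds; cyber liability coverage $850,000 ≥ $675,000 → met
5. professional liability coverage $2,150,000 ≥ $2,100,000 → met
6. instrument calibration 671 days ago vs limit 730 → met
7. personnel competency assessment 699 days ago vs limit 540 → not met
Not met: 2 of 7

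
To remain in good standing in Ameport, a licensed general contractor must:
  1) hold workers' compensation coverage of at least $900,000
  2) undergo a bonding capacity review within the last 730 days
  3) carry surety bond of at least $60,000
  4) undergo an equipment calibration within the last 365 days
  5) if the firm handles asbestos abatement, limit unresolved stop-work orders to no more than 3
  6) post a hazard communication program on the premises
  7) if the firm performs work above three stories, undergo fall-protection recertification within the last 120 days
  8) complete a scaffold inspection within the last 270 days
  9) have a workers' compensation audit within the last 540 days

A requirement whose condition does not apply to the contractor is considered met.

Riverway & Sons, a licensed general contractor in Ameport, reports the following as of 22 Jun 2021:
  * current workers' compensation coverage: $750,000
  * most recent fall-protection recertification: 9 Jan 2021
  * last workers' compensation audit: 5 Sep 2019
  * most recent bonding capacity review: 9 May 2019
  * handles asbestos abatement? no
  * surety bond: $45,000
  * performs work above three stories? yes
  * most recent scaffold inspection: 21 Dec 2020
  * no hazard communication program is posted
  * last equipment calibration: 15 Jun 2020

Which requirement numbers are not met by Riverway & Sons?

1, 2, 3, 4, 6, 7, 9

1. workers' compensation coverage $750,000 < $900,000 → not met
2. bonding capacity review 775 days ago vs limit 730 → not met
3. surety bond $45,000 < $60,000 → not met
4. equipment calibration 372 days ago vs limit 365 → not met
5. condition 'handles asbestos abatement' does not hold → requirement n/a → met
6. hazard communication program absent → not met
7. condition 'performs work above three stories' holds; fall-protection recertification 164 days ago vs limit 120 → not met
8. scaffold inspection 183 days ago vs limit 270 → met
9. workers' compensation audit 656 days ago vs limit 540 → not met
Not met: 1, 2, 3, 4, 6, 7, 9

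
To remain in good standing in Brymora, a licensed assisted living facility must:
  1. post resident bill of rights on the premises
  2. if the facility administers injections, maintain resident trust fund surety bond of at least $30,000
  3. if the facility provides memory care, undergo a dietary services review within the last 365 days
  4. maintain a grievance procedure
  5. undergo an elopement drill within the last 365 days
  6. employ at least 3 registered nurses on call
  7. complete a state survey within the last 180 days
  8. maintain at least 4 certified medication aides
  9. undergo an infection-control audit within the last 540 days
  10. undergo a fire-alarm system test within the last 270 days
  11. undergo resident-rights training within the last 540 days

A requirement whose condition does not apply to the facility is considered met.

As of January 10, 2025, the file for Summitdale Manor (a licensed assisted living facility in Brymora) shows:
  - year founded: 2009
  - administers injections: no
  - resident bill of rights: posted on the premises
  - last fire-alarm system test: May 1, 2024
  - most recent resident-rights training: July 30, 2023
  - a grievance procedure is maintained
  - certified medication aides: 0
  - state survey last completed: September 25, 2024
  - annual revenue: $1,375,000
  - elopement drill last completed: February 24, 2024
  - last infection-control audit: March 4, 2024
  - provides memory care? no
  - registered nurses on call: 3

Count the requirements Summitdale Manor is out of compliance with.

1. resident bill of rights present → met
2. condition 'administers injections' does not hold → requirement n/a → met
3. condition 'provides memory care' does not hold → requirement n/a → met
4. grievance procedure present → met
5. elopement drill 321 days ago vs limit 365 → met
6. registered nurses on call 3 ≥ 3 → met
7. state survey 107 days ago vs limit 180 → met
8. certified medication aides 0 < 4 → not met
9. infection-control audit 312 days ago vs limit 540 → met
10. fire-alarm system test 254 days ago vs limit 270 → met
11. resident-rights training 530 days ago vs limit 540 → met
Not met: 1 of 11

1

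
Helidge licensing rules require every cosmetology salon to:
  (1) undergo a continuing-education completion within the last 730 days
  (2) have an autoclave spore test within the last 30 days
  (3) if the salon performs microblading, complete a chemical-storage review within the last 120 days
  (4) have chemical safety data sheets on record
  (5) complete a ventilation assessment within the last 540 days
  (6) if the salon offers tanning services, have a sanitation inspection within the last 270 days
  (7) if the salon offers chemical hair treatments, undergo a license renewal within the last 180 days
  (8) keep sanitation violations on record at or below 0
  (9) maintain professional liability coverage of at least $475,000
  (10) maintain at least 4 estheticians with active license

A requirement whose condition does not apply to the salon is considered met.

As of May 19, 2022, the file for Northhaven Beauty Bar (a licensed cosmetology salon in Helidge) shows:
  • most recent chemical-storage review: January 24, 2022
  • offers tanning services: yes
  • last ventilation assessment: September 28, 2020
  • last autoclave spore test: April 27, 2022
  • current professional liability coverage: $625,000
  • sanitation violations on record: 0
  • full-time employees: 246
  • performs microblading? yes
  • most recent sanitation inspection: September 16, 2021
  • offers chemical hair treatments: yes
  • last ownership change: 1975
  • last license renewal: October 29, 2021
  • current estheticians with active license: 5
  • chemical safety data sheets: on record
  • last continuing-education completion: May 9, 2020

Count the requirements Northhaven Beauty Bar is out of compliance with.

1. continuing-education completion 740 days ago vs limit 730 → not met
2. autoclave spore test 22 days ago vs limit 30 → met
3. condition 'performs microblading' holds; chemical-storage review 115 days ago vs limit 120 → met
4. chemical safety data sheets present → met
5. ventilation assessment 598 days ago vs limit 540 → not met
6. condition 'offers tanning services' holds; sanitation inspection 245 days ago vs limit 270 → met
7. condition 'offers chemical hair treatments' holds; license renewal 202 days ago vs limit 180 → not met
8. sanitation violations on record 0 ≤ 0 → met
9. professional liability coverage $625,000 ≥ $475,000 → met
10. estheticians with active license 5 ≥ 4 → met
Not met: 3 of 10

3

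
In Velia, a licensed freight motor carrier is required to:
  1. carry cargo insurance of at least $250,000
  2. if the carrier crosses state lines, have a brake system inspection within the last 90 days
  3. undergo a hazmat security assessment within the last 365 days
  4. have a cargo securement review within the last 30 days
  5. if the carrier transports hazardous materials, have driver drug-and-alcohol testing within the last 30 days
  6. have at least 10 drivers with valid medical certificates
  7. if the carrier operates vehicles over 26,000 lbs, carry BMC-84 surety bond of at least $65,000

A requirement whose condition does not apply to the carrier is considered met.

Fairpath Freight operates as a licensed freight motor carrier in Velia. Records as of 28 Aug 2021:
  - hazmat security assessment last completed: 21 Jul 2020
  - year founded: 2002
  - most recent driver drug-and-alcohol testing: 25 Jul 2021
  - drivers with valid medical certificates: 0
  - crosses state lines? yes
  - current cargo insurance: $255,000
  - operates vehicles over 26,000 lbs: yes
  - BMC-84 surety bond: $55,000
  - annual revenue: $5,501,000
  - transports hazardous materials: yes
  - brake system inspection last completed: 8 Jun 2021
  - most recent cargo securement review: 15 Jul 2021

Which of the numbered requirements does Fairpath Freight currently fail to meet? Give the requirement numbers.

1. cargo insurance $255,000 ≥ $250,000 → met
2. condition 'crosses state lines' holds; brake system inspection 81 days ago vs limit 90 → met
3. hazmat security assessment 403 days ago vs limit 365 → not met
4. cargo securement review 44 days ago vs limit 30 → not met
5. condition 'transports hazardous materials' holds; driver drug-and-alcohol testing 34 days ago vs limit 30 → not met
6. drivers with valid medical certificates 0 < 10 → not met
7. condition 'operates vehicles over 26,000 lbs' holds; BMC-84 surety bond $55,000 < $65,000 → not met
Not met: 3, 4, 5, 6, 7

3, 4, 5, 6, 7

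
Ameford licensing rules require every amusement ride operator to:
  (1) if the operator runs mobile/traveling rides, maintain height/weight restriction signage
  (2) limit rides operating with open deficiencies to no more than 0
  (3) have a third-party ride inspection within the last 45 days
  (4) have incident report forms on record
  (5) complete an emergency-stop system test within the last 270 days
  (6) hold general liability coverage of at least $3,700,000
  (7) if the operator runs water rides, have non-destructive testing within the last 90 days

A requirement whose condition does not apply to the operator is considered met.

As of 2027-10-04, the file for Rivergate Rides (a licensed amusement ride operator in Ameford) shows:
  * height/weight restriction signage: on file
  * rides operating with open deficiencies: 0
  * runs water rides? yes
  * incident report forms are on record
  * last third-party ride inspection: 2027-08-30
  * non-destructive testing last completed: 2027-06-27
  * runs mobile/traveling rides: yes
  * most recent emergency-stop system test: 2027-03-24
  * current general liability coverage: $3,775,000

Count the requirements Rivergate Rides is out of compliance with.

1

1. condition 'runs mobile/traveling rides' holds; height/weight restriction signage present → met
2. rides operating with open deficiencies 0 ≤ 0 → met
3. third-party ride inspection 35 days ago vs limit 45 → met
4. incident report forms present → met
5. emergency-stop system test 194 days ago vs limit 270 → met
6. general liability coverage $3,775,000 ≥ $3,700,000 → met
7. condition 'runs water rides' holds; non-destructive testing 99 days ago vs limit 90 → not met
Not met: 1 of 7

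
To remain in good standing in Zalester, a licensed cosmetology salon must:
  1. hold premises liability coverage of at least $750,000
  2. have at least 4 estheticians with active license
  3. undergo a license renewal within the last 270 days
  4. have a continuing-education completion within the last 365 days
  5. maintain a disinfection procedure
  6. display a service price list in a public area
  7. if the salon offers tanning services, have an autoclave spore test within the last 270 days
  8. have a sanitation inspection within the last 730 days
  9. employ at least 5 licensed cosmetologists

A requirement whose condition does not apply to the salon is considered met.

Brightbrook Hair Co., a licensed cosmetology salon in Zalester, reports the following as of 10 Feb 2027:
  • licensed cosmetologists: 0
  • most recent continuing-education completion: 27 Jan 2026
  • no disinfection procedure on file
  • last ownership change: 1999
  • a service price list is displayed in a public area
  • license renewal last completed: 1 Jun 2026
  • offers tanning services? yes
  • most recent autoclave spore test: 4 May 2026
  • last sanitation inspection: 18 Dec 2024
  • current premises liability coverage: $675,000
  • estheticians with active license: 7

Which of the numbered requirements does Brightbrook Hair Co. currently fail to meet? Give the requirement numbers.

1. premises liability coverage $675,000 < $750,000 → not met
2. estheticians with active license 7 ≥ 4 → met
3. license renewal 254 days ago vs limit 270 → met
4. continuing-education completion 379 days ago vs limit 365 → not met
5. disinfection procedure absent → not met
6. service price list present → met
7. condition 'offers tanning services' holds; autoclave spore test 282 days ago vs limit 270 → not met
8. sanitation inspection 784 days ago vs limit 730 → not met
9. licensed cosmetologists 0 < 5 → not met
Not met: 1, 4, 5, 7, 8, 9

1, 4, 5, 7, 8, 9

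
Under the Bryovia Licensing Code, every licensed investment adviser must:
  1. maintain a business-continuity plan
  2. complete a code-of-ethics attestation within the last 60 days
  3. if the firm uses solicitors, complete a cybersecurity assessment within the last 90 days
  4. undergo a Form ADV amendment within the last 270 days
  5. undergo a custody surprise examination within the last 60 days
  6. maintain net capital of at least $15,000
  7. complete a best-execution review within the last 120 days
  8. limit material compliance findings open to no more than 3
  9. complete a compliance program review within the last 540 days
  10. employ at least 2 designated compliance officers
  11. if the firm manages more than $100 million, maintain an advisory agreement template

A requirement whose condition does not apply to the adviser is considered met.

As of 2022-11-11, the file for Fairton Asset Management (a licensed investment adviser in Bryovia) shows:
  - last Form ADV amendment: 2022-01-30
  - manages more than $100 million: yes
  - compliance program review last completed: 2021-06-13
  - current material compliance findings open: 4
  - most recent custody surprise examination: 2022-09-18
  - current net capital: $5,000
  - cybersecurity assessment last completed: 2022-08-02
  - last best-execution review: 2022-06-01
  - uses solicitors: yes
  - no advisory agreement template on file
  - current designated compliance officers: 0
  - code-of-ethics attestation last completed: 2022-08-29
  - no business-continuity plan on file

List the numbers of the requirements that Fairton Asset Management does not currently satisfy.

1. business-continuity plan absent → not met
2. code-of-ethics attestation 74 days ago vs limit 60 → not met
3. condition 'uses solicitors' holds; cybersecurity assessment 101 days ago vs limit 90 → not met
4. Form ADV amendment 285 days ago vs limit 270 → not met
5. custody surprise examination 54 days ago vs limit 60 → met
6. net capital $5,000 < $15,000 → not met
7. best-execution review 163 days ago vs limit 120 → not met
8. material compliance findings open 4 > 3 → not met
9. compliance program review 516 days ago vs limit 540 → met
10. designated compliance officers 0 < 2 → not met
11. condition 'manages more than $100 million' holds; advisory agreement template absent → not met
Not met: 1, 2, 3, 4, 6, 7, 8, 10, 11

1, 2, 3, 4, 6, 7, 8, 10, 11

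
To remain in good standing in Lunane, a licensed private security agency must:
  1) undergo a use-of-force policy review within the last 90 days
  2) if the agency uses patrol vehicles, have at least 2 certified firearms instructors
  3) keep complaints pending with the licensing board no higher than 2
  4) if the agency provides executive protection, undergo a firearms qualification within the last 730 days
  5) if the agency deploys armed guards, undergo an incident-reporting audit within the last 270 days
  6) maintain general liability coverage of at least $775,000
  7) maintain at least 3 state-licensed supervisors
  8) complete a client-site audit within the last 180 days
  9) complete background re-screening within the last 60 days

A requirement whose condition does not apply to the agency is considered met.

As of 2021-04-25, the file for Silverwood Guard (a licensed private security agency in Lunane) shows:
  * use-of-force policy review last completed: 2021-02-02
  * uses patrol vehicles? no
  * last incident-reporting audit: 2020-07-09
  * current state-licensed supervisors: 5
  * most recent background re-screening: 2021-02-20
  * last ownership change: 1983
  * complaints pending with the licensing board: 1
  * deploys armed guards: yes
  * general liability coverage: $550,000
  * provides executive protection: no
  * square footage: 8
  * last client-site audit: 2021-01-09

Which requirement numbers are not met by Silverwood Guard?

5, 6, 9

1. use-of-force policy review 82 days ago vs limit 90 → met
2. condition 'uses patrol vehicles' does not hold → requirement n/a → met
3. complaints pending with the licensing board 1 ≤ 2 → met
4. condition 'provides executive protection' does not hold → requirement n/a → met
5. condition 'deploys armed guards' holds; incident-reporting audit 290 days ago vs limit 270 → not met
6. general liability coverage $550,000 < $775,000 → not met
7. state-licensed supervisors 5 ≥ 3 → met
8. client-site audit 106 days ago vs limit 180 → met
9. background re-screening 64 days ago vs limit 60 → not met
Not met: 5, 6, 9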